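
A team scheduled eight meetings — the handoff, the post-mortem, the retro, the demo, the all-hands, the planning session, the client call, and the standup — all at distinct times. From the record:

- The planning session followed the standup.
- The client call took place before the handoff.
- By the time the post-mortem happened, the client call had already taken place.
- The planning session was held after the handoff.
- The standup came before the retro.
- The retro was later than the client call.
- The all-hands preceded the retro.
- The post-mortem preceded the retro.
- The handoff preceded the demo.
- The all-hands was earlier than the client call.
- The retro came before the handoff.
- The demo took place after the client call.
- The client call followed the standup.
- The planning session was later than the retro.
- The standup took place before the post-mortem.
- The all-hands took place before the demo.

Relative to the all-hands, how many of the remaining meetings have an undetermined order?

Forced after the all-hands: the client call, the demo, the handoff, the planning session, the post-mortem, and the retro.
That leaves the standup with no forced order relative to the all-hands — 1.

1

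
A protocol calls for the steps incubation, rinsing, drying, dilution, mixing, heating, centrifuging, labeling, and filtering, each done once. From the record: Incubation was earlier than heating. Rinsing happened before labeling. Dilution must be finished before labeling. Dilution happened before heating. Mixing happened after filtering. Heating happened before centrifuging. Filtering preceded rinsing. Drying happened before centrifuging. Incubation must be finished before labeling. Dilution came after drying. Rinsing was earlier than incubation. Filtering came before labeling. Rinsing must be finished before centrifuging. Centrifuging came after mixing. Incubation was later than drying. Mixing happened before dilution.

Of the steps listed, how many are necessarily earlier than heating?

Directly stated before heating: dilution and incubation.
Drying reaches heating via drying → dilution → heating.
Filtering reaches heating via filtering → rinsing → incubation → heating.
Mixing reaches heating via mixing → dilution → heating.
Likewise rinsing reaches heating by chaining the stated constraints.
That's dilution, drying, filtering, incubation, mixing, and rinsing — 6 in all.

6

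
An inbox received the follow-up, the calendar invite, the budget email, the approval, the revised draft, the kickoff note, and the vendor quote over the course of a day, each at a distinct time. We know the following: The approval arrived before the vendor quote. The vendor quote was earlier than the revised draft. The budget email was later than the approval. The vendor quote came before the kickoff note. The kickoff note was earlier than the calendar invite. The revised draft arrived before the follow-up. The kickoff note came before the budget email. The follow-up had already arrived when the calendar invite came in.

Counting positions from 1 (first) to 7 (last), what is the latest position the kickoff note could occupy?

5

The kickoff note must come before the budget email and the calendar invite — 2 messages forced after it.
Everything else can be placed before the kickoff note in some valid order, so the kickoff note can sit as late as position 7 − 2 = 5.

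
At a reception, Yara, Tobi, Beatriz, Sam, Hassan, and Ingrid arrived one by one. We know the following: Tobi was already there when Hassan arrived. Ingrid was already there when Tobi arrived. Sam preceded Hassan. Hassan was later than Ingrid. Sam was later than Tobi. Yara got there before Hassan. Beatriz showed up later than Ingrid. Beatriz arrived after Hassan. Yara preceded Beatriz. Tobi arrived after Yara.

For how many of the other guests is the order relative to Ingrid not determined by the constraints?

1

Forced after Ingrid: Beatriz, Hassan, Sam, and Tobi.
That leaves Yara with no forced order relative to Ingrid — 1.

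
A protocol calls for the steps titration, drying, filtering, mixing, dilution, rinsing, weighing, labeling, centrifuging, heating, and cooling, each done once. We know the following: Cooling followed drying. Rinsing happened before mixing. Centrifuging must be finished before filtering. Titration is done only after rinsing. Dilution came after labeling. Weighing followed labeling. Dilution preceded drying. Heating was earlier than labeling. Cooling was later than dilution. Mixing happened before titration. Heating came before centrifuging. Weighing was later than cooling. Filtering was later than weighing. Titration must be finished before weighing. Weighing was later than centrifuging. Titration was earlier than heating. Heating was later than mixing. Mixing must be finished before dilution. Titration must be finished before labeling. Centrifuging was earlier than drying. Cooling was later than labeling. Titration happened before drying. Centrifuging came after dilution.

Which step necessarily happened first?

Rinsing has a chain of constraints placing it before every other step, so rinsing must be first.

rinsing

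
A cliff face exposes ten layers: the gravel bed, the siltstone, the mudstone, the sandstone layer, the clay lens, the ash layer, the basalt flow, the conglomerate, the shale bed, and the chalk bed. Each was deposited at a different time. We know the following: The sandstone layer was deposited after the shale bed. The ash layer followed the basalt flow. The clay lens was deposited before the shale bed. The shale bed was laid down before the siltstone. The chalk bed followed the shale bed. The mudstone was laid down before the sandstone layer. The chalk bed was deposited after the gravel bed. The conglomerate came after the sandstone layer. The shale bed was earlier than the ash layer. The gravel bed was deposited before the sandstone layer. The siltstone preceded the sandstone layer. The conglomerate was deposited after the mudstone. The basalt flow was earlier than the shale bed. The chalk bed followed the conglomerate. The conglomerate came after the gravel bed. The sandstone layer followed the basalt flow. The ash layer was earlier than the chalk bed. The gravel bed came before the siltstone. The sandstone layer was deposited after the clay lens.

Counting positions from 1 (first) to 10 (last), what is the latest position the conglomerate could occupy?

The conglomerate must come before the chalk bed — 1 layer forced after it.
Everything else can be placed before the conglomerate in some valid order, so the conglomerate can sit as late as position 10 − 1 = 9.

9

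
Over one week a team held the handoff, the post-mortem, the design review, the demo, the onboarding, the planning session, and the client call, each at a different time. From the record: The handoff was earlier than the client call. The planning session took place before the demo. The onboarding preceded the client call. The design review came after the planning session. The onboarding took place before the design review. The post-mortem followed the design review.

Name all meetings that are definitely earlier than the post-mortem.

the design review, the onboarding, the planning session

Directly stated before the post-mortem: the design review.
The onboarding reaches the post-mortem via the onboarding → the design review → the post-mortem.
The planning session reaches the post-mortem via the planning session → the design review → the post-mortem.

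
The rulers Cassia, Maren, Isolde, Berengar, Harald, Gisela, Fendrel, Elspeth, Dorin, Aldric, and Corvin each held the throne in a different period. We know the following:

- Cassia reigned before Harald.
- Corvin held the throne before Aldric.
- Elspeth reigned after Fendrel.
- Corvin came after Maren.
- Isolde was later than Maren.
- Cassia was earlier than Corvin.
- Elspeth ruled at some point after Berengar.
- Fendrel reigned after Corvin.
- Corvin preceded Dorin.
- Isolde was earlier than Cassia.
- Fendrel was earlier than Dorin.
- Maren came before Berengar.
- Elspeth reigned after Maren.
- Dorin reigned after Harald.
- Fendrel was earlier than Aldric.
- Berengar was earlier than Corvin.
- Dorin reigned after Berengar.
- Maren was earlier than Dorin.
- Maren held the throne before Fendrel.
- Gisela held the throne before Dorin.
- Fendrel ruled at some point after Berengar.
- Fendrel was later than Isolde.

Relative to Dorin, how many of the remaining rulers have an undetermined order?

Forced before Dorin: Berengar, Cassia, Corvin, Fendrel, Gisela, Harald, Isolde, and Maren.
That leaves Aldric and Elspeth with no forced order relative to Dorin — 2.

2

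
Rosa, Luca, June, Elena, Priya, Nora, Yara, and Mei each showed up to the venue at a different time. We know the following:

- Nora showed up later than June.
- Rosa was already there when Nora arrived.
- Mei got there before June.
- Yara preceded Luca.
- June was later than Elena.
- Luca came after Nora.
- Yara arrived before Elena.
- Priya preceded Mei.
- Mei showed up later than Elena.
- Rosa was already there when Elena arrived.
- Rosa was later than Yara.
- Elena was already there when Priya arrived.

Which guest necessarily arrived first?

Yara

Yara has a chain of constraints placing them before every other guest, so Yara must be first.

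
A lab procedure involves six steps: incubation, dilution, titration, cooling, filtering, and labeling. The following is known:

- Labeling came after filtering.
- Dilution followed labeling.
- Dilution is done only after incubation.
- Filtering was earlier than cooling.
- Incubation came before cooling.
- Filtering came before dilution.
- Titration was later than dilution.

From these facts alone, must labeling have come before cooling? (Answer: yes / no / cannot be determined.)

No chain of stated constraints runs from labeling to cooling, and none runs from cooling to labeling either.
So the relative order of labeling and cooling is not fixed by the given facts.

cannot be determined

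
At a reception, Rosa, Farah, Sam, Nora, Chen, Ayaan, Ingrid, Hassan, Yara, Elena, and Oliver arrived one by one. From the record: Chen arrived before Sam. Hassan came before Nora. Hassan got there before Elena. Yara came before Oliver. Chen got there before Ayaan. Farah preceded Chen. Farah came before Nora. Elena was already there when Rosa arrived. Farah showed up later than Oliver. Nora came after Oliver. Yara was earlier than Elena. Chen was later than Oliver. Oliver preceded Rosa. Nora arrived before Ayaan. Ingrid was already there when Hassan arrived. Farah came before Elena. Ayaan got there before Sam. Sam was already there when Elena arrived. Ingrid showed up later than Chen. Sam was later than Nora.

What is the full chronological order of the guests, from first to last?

Yara, Oliver, Farah, Chen, Ingrid, Hassan, Nora, Ayaan, Sam, Elena, Rosa

The constraints fix every adjacent pair, so only one ordering works:
Yara → Oliver → Farah → Chen → Ingrid → Hassan → Nora → Ayaan → Sam → Elena → Rosa.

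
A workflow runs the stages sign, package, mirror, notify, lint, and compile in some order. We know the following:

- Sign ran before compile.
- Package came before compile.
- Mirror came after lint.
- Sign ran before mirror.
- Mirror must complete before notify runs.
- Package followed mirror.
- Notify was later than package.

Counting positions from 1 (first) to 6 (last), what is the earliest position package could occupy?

4

Lint, mirror, and sign must all come before package — 3 forced predecessors.
Nothing else is forced ahead of package, so its earliest slot is position 3 + 1 = 4.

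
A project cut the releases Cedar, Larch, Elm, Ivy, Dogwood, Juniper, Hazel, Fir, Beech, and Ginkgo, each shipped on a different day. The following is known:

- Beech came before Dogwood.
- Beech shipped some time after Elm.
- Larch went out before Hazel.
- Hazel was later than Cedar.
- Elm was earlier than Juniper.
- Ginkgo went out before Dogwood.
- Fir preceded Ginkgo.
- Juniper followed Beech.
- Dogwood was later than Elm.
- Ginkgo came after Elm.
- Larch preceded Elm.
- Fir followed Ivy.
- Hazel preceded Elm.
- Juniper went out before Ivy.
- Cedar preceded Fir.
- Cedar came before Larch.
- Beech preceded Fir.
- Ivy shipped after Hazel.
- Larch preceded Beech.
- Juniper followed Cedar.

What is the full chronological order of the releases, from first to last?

The constraints fix every adjacent pair, so only one ordering works:
Cedar → Larch → Hazel → Elm → Beech → Juniper → Ivy → Fir → Ginkgo → Dogwood.

Cedar, Larch, Hazel, Elm, Beech, Juniper, Ivy, Fir, Ginkgo, Dogwood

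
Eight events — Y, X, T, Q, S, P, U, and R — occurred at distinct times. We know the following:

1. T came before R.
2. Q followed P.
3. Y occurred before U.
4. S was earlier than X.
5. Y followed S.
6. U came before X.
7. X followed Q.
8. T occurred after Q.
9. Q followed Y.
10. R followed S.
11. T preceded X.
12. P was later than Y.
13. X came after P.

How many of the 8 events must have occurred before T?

Directly stated before T: Q.
P reaches T via P → Q → T.
S reaches T via S → Y → Q → T.
Y reaches T via Y → Q → T.
No chain forces X (or any of the others) ahead of T.
That's P, Q, S, and Y — 4 in all.

4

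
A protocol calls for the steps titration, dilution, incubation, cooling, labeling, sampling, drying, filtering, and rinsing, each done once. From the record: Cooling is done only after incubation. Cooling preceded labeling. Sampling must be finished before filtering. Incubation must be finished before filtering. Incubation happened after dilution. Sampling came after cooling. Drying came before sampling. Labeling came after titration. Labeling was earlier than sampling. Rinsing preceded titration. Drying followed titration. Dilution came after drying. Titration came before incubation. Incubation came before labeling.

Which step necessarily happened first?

rinsing

Rinsing has a chain of constraints placing it before every other step, so rinsing must be first.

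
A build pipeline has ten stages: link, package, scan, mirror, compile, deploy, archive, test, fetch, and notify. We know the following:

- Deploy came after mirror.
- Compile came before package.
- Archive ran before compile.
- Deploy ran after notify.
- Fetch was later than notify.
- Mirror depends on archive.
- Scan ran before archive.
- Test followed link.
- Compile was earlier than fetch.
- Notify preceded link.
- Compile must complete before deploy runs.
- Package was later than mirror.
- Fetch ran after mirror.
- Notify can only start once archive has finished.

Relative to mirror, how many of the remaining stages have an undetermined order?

Forced before mirror: archive and scan; forced after mirror: deploy, fetch, and package.
That leaves compile, link, notify, and test with no forced order relative to mirror — 4.

4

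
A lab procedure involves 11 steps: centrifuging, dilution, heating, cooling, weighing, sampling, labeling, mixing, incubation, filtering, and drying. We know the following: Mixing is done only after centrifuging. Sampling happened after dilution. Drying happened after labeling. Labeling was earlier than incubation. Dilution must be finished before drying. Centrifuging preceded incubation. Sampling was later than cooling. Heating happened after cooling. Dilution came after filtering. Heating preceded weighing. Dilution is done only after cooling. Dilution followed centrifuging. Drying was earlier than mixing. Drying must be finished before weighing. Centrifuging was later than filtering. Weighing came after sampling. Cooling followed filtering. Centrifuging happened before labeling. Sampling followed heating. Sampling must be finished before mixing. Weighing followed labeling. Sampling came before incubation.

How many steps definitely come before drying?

5

Directly stated before drying: dilution and labeling.
Centrifuging reaches drying via centrifuging → dilution → drying.
Cooling reaches drying via cooling → dilution → drying.
Filtering reaches drying via filtering → dilution → drying.
No chain forces sampling (or any of the others) ahead of drying.
That's centrifuging, cooling, dilution, filtering, and labeling — 5 in all.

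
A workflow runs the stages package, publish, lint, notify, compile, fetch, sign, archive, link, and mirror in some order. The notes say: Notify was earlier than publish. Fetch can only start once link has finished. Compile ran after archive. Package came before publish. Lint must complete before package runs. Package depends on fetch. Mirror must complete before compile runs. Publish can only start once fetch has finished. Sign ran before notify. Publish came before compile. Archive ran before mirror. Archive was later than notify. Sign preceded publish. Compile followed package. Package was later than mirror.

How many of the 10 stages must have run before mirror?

Directly stated before mirror: archive.
Notify reaches mirror via notify → archive → mirror.
Sign reaches mirror via sign → notify → archive → mirror.
No chain forces link (or any of the others) ahead of mirror.
That's archive, notify, and sign — 3 in all.

3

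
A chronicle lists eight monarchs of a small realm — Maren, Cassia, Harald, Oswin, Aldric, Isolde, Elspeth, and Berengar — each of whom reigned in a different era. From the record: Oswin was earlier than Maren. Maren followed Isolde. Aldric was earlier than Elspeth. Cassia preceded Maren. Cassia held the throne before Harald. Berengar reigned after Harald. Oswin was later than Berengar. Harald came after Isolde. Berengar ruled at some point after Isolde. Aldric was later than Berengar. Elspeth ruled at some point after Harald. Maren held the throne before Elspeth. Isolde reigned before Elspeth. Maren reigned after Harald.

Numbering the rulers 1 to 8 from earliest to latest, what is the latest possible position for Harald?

3

Harald must come before Aldric, Berengar, Elspeth, Maren, and Oswin — 5 rulers forced after them.
Everything else can be placed before Harald in some valid order, so Harald can sit as late as position 8 − 5 = 3.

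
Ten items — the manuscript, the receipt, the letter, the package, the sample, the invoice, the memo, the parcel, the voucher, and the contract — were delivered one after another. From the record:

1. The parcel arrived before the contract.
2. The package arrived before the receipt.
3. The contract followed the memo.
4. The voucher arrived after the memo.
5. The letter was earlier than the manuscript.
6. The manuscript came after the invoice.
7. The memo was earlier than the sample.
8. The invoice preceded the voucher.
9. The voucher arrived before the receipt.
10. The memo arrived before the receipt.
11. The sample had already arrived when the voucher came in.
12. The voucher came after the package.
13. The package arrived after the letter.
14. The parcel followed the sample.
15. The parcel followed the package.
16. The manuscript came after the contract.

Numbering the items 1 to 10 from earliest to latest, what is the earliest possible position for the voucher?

6

The invoice, the letter, the memo, the package, and the sample must all come before the voucher — 5 forced predecessors.
Nothing else is forced ahead of the voucher, so its earliest slot is position 5 + 1 = 6.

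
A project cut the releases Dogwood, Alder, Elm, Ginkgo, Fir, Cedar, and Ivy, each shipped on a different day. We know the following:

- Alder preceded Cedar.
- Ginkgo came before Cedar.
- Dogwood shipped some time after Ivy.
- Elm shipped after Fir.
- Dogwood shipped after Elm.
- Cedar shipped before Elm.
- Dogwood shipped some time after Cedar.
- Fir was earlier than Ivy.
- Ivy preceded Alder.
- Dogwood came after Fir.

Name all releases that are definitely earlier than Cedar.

Directly stated before Cedar: Alder and Ginkgo.
Fir reaches Cedar via Fir → Ivy → Alder → Cedar.
Ivy reaches Cedar via Ivy → Alder → Cedar.
No chain forces Elm (or any of the others) ahead of Cedar.

Alder, Fir, Ginkgo, Ivy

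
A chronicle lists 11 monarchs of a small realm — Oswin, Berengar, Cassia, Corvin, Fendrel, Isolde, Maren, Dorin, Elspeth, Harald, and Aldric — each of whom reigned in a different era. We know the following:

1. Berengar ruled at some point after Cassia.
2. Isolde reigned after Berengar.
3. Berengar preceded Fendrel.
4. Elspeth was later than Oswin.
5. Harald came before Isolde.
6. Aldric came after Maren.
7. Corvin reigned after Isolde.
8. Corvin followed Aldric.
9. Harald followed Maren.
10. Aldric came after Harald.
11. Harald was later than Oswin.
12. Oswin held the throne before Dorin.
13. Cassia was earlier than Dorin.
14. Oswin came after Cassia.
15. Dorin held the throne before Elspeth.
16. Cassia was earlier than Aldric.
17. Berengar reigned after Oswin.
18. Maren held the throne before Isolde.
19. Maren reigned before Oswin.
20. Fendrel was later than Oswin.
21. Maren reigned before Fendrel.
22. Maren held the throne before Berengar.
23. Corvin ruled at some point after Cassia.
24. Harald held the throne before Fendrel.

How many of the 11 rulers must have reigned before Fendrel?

5

Directly stated before Fendrel: Berengar, Harald, Maren, and Oswin.
Cassia reaches Fendrel via Cassia → Berengar → Fendrel.
No chain forces Aldric (or any of the others) ahead of Fendrel.
That's Berengar, Cassia, Harald, Maren, and Oswin — 5 in all.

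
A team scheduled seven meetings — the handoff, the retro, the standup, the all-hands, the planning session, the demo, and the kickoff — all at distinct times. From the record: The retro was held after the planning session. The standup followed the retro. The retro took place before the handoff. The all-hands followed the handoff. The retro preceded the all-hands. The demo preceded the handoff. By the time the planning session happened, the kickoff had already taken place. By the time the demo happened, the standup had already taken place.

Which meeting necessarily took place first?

The kickoff has a chain of constraints placing it before every other meeting, so the kickoff must be first.

the kickoff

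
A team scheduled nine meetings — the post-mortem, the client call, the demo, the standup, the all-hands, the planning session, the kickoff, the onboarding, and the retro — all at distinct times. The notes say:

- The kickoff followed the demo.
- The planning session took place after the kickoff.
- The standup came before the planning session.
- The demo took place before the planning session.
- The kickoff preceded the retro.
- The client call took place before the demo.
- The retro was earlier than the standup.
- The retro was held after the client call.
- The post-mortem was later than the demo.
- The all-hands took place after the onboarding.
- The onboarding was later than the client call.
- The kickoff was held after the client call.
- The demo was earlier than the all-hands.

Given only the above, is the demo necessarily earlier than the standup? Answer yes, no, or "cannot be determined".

yes

Chain the constraints: the demo → the kickoff → the retro → the standup. Each link is directly stated, so the demo comes before the standup.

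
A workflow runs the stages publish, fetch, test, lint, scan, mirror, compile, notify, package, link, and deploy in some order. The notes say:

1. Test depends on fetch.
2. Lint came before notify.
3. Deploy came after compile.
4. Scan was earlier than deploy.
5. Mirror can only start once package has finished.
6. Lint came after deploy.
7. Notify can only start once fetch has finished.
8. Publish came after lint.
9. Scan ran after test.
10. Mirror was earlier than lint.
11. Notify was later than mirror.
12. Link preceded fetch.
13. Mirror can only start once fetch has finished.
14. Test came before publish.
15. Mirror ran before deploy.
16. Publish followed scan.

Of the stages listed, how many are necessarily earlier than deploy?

7

Directly stated before deploy: compile, mirror, and scan.
Fetch reaches deploy via fetch → mirror → deploy.
Link reaches deploy via link → fetch → mirror → deploy.
Package reaches deploy via package → mirror → deploy.
Likewise test reaches deploy by chaining the stated constraints.
That's compile, fetch, link, mirror, package, scan, and test — 7 in all.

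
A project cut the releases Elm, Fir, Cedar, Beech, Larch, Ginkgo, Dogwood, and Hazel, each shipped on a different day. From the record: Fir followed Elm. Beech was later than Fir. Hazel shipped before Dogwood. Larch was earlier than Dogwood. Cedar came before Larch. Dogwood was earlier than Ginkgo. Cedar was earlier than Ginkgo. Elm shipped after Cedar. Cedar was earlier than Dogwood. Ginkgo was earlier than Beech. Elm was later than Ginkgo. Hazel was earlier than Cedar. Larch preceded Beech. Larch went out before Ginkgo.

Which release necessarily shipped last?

Beech

Every other release has a chain of constraints placing it before Beech, so Beech is last.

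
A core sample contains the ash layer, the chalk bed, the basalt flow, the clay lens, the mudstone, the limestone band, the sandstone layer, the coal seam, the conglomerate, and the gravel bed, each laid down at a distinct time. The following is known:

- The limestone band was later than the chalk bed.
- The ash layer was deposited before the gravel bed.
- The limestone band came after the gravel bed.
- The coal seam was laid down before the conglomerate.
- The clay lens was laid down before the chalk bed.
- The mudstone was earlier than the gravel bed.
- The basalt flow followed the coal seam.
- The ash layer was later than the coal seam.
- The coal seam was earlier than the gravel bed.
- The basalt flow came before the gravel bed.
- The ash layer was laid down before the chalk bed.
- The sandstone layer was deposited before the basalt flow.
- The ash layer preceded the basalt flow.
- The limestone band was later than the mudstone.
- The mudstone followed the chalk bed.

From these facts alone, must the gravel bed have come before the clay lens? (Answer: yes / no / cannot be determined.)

Tracing the constraints gives the clay lens → the chalk bed → the mudstone → the gravel bed, so the clay lens must come before the gravel bed.
That means the gravel bed cannot be before the clay lens.

no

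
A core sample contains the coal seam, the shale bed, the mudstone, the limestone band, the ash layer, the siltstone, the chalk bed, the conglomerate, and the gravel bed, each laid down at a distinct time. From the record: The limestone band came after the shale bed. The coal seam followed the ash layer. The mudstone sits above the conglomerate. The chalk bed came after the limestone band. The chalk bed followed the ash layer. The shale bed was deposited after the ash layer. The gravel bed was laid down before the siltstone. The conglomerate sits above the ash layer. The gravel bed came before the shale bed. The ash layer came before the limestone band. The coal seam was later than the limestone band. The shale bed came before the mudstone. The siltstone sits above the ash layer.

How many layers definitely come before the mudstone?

4

Directly stated before the mudstone: the conglomerate and the shale bed.
The ash layer reaches the mudstone via the ash layer → the shale bed → the mudstone.
The gravel bed reaches the mudstone via the gravel bed → the shale bed → the mudstone.
No chain forces the siltstone (or any of the others) ahead of the mudstone.
That's the ash layer, the conglomerate, the gravel bed, and the shale bed — 4 in all.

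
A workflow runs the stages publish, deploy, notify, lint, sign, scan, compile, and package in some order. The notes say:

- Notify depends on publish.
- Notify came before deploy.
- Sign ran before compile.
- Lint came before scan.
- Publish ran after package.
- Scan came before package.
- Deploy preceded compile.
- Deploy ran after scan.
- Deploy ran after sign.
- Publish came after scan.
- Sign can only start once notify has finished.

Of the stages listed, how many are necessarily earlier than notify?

4

Directly stated before notify: publish.
Lint reaches notify via lint → scan → publish → notify.
Package reaches notify via package → publish → notify.
Scan reaches notify via scan → publish → notify.
No chain forces deploy (or any of the others) ahead of notify.
That's lint, package, publish, and scan — 4 in all.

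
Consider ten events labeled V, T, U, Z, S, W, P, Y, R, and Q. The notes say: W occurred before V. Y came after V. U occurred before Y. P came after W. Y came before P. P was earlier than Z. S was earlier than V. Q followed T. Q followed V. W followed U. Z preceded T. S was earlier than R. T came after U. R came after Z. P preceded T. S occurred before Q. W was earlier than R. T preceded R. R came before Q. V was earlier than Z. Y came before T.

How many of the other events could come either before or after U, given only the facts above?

Forced after U: P, Q, R, T, V, W, Y, and Z.
That leaves S with no forced order relative to U — 1.

1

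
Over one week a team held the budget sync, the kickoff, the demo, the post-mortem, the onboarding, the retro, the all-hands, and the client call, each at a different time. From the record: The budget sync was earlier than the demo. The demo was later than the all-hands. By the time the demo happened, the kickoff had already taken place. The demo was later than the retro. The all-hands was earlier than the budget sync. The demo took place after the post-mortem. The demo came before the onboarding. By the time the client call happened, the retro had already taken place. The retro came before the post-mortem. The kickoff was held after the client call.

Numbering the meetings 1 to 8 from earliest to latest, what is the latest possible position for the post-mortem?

6

The post-mortem must come before the demo and the onboarding — 2 meetings forced after it.
Everything else can be placed before the post-mortem in some valid order, so the post-mortem can sit as late as position 8 − 2 = 6.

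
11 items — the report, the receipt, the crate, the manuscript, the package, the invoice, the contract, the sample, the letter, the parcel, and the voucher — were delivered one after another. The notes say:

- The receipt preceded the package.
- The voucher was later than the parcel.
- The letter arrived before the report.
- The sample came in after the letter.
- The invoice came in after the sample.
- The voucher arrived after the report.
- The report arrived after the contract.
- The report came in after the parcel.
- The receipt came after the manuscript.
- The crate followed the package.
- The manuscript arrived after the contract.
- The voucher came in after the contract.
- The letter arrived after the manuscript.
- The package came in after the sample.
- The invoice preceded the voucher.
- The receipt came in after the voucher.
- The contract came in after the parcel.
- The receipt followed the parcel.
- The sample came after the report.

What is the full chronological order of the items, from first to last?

The constraints fix every adjacent pair, so only one ordering works:
the parcel → the contract → the manuscript → the letter → the report → the sample → the invoice → the voucher → the receipt → the package → the crate.

the parcel, the contract, the manuscript, the letter, the report, the sample, the invoice, the voucher, the receipt, the package, the crate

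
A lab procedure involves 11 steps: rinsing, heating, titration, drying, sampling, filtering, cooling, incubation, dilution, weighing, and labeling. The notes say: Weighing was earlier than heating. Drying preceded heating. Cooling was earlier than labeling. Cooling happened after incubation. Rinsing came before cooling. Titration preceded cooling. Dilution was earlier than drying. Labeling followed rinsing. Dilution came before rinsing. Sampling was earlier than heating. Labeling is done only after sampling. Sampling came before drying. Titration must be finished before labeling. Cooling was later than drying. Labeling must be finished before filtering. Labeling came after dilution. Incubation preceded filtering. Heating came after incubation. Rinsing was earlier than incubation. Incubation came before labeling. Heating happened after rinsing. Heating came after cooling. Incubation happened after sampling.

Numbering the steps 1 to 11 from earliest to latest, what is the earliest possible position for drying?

Dilution and sampling must both come before drying — 2 forced predecessors.
Nothing else is forced ahead of drying, so its earliest slot is position 2 + 1 = 3.

3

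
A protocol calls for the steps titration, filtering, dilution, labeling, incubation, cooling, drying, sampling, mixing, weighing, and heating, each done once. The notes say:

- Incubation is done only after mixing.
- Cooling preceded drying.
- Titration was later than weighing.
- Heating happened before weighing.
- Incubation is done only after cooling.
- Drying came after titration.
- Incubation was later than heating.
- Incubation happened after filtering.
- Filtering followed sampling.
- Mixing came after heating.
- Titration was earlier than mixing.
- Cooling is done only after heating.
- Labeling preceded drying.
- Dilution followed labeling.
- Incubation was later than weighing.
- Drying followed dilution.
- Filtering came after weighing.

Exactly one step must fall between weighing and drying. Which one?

titration

Tracing the constraints gives weighing → titration → drying, so titration sits after weighing and before drying.
No other step is forced both after weighing and before drying.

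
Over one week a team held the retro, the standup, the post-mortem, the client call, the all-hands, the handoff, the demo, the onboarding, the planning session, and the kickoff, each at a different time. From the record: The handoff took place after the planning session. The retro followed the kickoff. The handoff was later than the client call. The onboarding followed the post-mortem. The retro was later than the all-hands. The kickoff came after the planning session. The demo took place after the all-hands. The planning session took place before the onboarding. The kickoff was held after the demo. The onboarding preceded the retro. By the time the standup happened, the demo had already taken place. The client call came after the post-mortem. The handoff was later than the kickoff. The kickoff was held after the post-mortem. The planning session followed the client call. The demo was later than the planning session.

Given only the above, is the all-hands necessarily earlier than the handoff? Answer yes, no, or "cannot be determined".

Chain the constraints: the all-hands → the demo → the kickoff → the handoff. Each link is directly stated, so the all-hands comes before the handoff.

yes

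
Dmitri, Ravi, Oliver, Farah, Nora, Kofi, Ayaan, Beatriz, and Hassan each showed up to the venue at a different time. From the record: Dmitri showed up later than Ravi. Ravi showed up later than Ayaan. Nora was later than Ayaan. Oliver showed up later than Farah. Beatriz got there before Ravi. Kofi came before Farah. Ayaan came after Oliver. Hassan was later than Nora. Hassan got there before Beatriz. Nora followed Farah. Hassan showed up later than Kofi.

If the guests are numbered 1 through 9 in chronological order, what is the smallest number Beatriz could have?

7

Ayaan, Farah, Hassan, Kofi, Nora, and Oliver must all come before Beatriz — 6 forced predecessors.
Nothing else is forced ahead of Beatriz, so their earliest slot is position 6 + 1 = 7.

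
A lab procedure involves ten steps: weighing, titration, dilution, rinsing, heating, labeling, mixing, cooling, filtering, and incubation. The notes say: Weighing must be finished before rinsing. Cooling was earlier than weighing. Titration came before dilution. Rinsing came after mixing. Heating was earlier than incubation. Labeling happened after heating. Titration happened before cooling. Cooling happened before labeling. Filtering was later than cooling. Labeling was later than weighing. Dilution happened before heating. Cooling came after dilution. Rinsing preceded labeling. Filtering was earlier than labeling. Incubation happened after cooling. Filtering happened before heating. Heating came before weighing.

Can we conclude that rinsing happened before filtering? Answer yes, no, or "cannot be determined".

no

Tracing the constraints gives filtering → heating → weighing → rinsing, so filtering must come before rinsing.
That means rinsing cannot be before filtering.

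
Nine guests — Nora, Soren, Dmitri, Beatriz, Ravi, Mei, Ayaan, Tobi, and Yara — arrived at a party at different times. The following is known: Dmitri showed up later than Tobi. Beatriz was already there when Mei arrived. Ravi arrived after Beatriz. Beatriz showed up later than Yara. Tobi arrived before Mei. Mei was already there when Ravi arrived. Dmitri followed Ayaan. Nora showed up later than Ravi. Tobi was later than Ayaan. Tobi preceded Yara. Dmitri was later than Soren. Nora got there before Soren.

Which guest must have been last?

Dmitri

Every other guest has a chain of constraints placing them before Dmitri, so Dmitri is last.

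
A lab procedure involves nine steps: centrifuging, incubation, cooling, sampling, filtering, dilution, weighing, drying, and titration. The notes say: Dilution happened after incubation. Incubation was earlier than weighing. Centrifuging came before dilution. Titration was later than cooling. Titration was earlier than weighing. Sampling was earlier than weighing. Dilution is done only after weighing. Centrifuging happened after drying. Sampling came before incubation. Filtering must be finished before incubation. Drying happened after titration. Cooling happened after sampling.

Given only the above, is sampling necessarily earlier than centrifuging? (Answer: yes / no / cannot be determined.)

yes

Chain the constraints: sampling → cooling → titration → drying → centrifuging. Each link is directly stated, so sampling comes before centrifuging.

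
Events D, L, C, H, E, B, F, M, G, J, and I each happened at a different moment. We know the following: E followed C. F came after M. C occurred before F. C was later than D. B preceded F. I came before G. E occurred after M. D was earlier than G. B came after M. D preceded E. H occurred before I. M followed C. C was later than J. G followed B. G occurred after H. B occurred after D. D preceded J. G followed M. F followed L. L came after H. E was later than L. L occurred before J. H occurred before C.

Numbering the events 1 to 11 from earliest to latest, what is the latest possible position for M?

7

M must come before B, E, F, and G — 4 events forced after it.
Everything else can be placed before M in some valid order, so M can sit as late as position 11 − 4 = 7.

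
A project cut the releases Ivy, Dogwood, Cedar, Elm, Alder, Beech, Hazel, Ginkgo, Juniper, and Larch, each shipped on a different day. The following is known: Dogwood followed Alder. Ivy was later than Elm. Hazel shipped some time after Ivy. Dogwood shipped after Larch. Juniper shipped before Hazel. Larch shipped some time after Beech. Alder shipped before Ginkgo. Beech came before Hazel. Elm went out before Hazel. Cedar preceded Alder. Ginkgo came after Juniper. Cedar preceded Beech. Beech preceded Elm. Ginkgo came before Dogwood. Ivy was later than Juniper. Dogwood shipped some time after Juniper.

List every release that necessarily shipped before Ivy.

Beech, Cedar, Elm, Juniper

Directly stated before Ivy: Elm and Juniper.
Beech reaches Ivy via Beech → Elm → Ivy.
Cedar reaches Ivy via Cedar → Beech → Elm → Ivy.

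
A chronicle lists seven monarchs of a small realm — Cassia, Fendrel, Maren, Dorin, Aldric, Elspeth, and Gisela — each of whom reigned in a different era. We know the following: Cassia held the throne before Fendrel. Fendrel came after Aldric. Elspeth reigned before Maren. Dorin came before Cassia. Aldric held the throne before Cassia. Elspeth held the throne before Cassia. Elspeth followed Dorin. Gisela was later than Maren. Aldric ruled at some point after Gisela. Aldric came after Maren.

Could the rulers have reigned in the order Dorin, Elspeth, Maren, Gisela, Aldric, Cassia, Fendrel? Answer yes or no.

Check each stated constraint against the proposed order — e.g. Elspeth is ahead of Cassia; Dorin is ahead of Cassia. Every pair is in the required order; nothing is violated.

yes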